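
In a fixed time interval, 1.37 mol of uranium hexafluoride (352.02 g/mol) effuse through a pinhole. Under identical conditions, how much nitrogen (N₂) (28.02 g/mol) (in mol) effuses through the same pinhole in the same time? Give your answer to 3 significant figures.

Using Graham's law: rate_N₂/rate_UF₆ = √(M_UF₆/M_N₂) = √(352.02/28.02) = √12.56 = 3.544.
So the amount for N₂ is 1.37 × 3.544 = 4.86 mol.

4.86 mol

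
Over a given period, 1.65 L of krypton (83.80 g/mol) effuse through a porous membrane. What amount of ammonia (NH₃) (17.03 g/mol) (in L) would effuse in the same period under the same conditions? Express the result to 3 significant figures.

Graham's law gives rate_NH₃/rate_Kr = √(M_Kr/M_NH₃) = √(83.80/17.03) = √4.921 = 2.218.
So the volume for NH₃ is 1.65 × 2.218 = 3.66 L.

3.66 L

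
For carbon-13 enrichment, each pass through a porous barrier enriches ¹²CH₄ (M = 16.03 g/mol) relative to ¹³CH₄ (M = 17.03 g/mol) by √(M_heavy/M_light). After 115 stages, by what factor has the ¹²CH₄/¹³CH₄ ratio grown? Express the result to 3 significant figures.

Overall factor = α^115 with α = √(17.03/16.03), i.e. (17.03/16.03)^(115/2).
= 1.06238^(115/2) = 32.4.

32.4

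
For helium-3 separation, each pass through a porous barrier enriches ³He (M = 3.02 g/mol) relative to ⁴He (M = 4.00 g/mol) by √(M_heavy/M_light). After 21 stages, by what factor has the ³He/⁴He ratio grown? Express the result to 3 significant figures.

Overall factor = α^21 with α = √(4.00/3.02), i.e. (4.00/3.02)^(21/2).
= 1.32450^(21/2) = 19.1.

19.1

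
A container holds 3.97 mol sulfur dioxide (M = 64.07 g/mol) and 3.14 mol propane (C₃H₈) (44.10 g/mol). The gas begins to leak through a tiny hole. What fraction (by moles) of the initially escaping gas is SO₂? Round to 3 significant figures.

0.512

The effusion rate of species i is ∝ p_i/√M_i ∝ n_i/√M_i.
x_SO₂(eff) = (n_SO₂/√M_SO₂) / (n_SO₂/√M_SO₂ + n_C₃H₈/√M_C₃H₈)
= (3.97/√64.07) / (3.97/√64.07 + 3.14/√44.10) = 0.4960/(0.4960 + 0.4728) = 0.512.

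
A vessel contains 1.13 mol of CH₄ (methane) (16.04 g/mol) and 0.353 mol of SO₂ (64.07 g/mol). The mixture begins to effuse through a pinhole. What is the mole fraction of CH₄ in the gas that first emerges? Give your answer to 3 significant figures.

Each component's effusion rate ∝ (its partial pressure)·(1/√M) ∝ n_i/√M_i.
x_CH₄(eff) = (n_CH₄/√M_CH₄) / (n_CH₄/√M_CH₄ + n_SO₂/√M_SO₂)
= (1.13/√16.04) / (1.13/√16.04 + 0.353/√64.07) = 0.2821/(0.2821 + 0.04410) = 0.865.

0.865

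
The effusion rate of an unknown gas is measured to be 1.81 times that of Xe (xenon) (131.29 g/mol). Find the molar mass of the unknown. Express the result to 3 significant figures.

Since effusion rate ∝ 1/√M, rate_X/rate_Xe = √(M_Xe/M_X).
1.81 = √(131.29/M_X)
M_X = 131.29 / 1.81² = 131.29 / 3.276 = 40.1 g/mol

40.1 g/mol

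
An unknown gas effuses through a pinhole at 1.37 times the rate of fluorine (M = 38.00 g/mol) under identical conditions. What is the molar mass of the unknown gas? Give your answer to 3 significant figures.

Using Graham's law: rate_X/rate_F₂ = √(M_F₂/M_X).
1.37 = √(38.00/M_X)
M_X = 38.00 / 1.37² = 38.00 / 1.877 = 20.2 g/mol

20.2 g/mol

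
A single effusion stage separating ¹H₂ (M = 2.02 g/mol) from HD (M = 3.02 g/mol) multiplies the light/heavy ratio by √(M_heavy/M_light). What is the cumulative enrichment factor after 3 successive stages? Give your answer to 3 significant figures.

The single-stage factor is √(M_heavy/M_light), so 3 stages give [√(3.02/2.02)]^3 = (3.02/2.02)^(3/2).
= 1.49505^(3/2) = 1.83.

1.83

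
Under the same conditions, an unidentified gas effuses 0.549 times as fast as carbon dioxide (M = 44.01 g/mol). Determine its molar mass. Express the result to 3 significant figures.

146 g/mol

By Graham's law, rate_X/rate_CO₂ = √(M_CO₂/M_X).
0.549 = √(44.01/M_X)
M_X = 44.01 / 0.549² = 44.01 / 0.3014 = 146 g/mol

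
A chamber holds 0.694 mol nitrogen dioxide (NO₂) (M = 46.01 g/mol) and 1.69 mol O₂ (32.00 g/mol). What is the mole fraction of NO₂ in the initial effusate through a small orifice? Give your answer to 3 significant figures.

0.255

The effusion rate of species i is ∝ p_i/√M_i ∝ n_i/√M_i.
x_NO₂(eff) = (n_NO₂/√M_NO₂) / (n_NO₂/√M_NO₂ + n_O₂/√M_O₂)
= (0.694/√46.01) / (0.694/√46.01 + 1.69/√32.00) = 0.1023/(0.1023 + 0.2988) = 0.255.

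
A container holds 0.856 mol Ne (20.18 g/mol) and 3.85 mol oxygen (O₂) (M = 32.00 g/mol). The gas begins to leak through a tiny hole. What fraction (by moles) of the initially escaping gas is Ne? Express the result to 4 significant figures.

Effusion rate of each component ∝ n_i/√M_i (partial pressure × 1/√M).
So x_Ne in the escaping gas = (n_Ne/√M_Ne) / Σ(n_i/√M_i)
= (0.856/√20.18) / (0.856/√20.18 + 3.85/√32.00) = 0.1906/(0.1906 + 0.6806) = 0.2187.

0.2187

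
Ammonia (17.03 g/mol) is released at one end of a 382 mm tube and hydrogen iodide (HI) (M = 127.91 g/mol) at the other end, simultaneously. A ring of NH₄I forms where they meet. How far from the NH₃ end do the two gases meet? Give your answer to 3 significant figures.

280 mm

Distances travelled in equal time are proportional to diffusion rates, so d_NH₃/d_HI = √(M_HI/M_NH₃) = √(127.91/17.03) = 2.741.
With d_NH₃ + d_HI = 382 mm, d_HI = 382/(1 + 2.741) = 102.1 mm.
d_NH₃ = 382 − 102.1 = 280 mm.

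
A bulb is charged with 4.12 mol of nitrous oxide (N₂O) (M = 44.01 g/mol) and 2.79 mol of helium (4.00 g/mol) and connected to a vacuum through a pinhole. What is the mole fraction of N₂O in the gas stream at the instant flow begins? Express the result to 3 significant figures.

0.308

Each component's effusion rate ∝ (its partial pressure)·(1/√M) ∝ n_i/√M_i.
So x_N₂O in the escaping gas = (n_N₂O/√M_N₂O) / Σ(n_i/√M_i)
= (4.12/√44.01) / (4.12/√44.01 + 2.79/√4.00) = 0.6210/(0.6210 + 1.395) = 0.308.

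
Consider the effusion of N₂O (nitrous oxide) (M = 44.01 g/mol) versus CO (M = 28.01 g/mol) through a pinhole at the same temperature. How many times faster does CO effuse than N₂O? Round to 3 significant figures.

1.25

Using Graham's law: rate_CO/rate_N₂O = √(M_N₂O/M_CO) = √(44.01/28.01) = √1.571 = 1.25.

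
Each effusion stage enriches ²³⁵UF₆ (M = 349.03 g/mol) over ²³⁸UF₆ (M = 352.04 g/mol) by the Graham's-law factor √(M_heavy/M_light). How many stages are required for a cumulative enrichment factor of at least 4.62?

With α = √(352.04/349.03) per stage, ln α = ½ ln(1.00862) = 0.004293.
Need α^N ≥ 4.62 ⇒ N ≥ ln(4.62) / ln α = 1.530 / 0.004293 = 356.45.
So at least 357 stages are needed.

357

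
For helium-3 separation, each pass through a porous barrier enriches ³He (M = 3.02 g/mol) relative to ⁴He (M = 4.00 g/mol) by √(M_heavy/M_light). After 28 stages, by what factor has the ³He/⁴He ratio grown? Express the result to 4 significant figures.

51.14

The single-stage factor is √(M_heavy/M_light), so 28 stages give [√(4.00/3.02)]^28 = (4.00/3.02)^(28/2).
= 1.32450^14 = 51.14.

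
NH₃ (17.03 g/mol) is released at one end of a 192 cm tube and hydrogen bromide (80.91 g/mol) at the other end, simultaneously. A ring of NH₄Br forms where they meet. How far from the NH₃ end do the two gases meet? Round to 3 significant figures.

The fronts meet when d_NH₃ + d_HBr = L with d_NH₃/d_HBr = √(M_HBr/M_NH₃) (Graham's law). Here √(M_HBr/M_NH₃) = √(80.91/17.03) = 2.180.
With d_NH₃ + d_HBr = 192 cm, d_HBr = 192/(1 + 2.180) = 60.38 cm.
d_NH₃ = 192 − 60.38 = 132 cm.

132 cm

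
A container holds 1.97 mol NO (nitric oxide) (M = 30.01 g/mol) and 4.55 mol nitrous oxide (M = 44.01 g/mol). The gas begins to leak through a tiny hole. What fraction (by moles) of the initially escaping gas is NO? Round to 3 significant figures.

0.344

The effusion rate of species i is ∝ p_i/√M_i ∝ n_i/√M_i.
Mole fraction of NO in the effusate = (n_NO/√M_NO) / (n_NO/√M_NO + n_N₂O/√M_N₂O)
= (1.97/√30.01) / (1.97/√30.01 + 4.55/√44.01) = 0.3596/(0.3596 + 0.6859) = 0.344.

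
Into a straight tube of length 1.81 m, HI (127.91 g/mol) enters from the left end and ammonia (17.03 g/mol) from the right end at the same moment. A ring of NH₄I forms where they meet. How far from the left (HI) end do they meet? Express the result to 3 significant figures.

0.484 m

Distances travelled in equal time are proportional to diffusion rates, so d_HI/d_NH₃ = √(M_NH₃/M_HI) = √(17.03/127.91) = 0.3649.
With d_HI + d_NH₃ = 1.81 m, d_NH₃ = 1.81/(1 + 0.3649) = 1.326 m.
d_HI = 1.81 − 1.326 = 0.484 m.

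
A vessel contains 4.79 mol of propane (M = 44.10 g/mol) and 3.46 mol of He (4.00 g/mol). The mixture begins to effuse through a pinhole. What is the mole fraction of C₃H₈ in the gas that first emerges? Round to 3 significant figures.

0.294

Rate_i ∝ x_i/√M_i (Graham's law weighted by mole fraction), so the effusate composition follows n_i/√M_i.
x_C₃H₈(eff) = (n_C₃H₈/√M_C₃H₈) / (n_C₃H₈/√M_C₃H₈ + n_He/√M_He)
= (4.79/√44.10) / (4.79/√44.10 + 3.46/√4.00) = 0.7213/(0.7213 + 1.730) = 0.294.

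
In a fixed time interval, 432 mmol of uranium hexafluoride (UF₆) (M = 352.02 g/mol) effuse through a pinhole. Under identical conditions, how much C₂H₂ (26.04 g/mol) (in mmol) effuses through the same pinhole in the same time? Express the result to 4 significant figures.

1588 mmol

Using Graham's law: rate_C₂H₂/rate_UF₆ = √(M_UF₆/M_C₂H₂) = √(352.02/26.04) = √13.52 = 3.677.
So the amount for C₂H₂ is 432 × 3.677 = 1588 mmol.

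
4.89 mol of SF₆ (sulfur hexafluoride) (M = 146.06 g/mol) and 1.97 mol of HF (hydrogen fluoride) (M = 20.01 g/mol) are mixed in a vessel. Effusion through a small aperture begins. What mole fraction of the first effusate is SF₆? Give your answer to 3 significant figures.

Effusion rate of each component ∝ n_i/√M_i (partial pressure × 1/√M).
x_SF₆(eff) = (n_SF₆/√M_SF₆) / (n_SF₆/√M_SF₆ + n_HF/√M_HF)
= (4.89/√146.06) / (4.89/√146.06 + 1.97/√20.01) = 0.4046/(0.4046 + 0.4404) = 0.479.

0.479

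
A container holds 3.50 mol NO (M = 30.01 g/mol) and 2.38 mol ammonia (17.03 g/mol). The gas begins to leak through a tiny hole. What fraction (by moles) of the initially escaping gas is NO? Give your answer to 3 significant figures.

0.526

Rate_i ∝ x_i/√M_i (Graham's law weighted by mole fraction), so the effusate composition follows n_i/√M_i.
x_NO(eff) = (n_NO/√M_NO) / (n_NO/√M_NO + n_NH₃/√M_NH₃)
= (3.50/√30.01) / (3.50/√30.01 + 2.38/√17.03) = 0.6389/(0.6389 + 0.5767) = 0.526.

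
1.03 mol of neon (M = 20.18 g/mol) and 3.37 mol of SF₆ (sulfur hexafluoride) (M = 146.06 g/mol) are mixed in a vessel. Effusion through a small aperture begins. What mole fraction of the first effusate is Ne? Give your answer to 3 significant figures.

The effusion rate of species i is ∝ p_i/√M_i ∝ n_i/√M_i.
So x_Ne in the escaping gas = (n_Ne/√M_Ne) / Σ(n_i/√M_i)
= (1.03/√20.18) / (1.03/√20.18 + 3.37/√146.06) = 0.2293/(0.2293 + 0.2788) = 0.451.

0.451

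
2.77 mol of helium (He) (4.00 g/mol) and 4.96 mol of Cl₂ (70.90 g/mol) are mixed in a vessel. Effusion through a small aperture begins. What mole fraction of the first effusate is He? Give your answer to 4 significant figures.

The effusion rate of species i is ∝ p_i/√M_i ∝ n_i/√M_i.
Mole fraction of He in the effusate = (n_He/√M_He) / (n_He/√M_He + n_Cl₂/√M_Cl₂)
= (2.77/√4.00) / (2.77/√4.00 + 4.96/√70.90) = 1.385/(1.385 + 0.5891) = 0.7016.

0.7016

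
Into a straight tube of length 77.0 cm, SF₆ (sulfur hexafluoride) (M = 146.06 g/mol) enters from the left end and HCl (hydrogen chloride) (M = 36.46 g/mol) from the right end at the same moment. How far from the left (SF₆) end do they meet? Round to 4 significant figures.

Distances travelled in equal time are proportional to diffusion rates, so d_SF₆/d_HCl = √(M_HCl/M_SF₆) = √(36.46/146.06) = 0.4996.
With d_SF₆ + d_HCl = 77.0 cm, d_HCl = 77.0/(1 + 0.4996) = 51.35 cm.
d_SF₆ = 77.0 − 51.35 = 25.65 cm.

25.65 cm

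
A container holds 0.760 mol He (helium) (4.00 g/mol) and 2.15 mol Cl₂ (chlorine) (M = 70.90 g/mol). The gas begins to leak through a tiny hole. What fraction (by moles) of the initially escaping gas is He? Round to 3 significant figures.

0.598

Rate_i ∝ x_i/√M_i (Graham's law weighted by mole fraction), so the effusate composition follows n_i/√M_i.
So x_He in the escaping gas = (n_He/√M_He) / Σ(n_i/√M_i)
= (0.760/√4.00) / (0.760/√4.00 + 2.15/√70.90) = 0.3800/(0.3800 + 0.2553) = 0.598.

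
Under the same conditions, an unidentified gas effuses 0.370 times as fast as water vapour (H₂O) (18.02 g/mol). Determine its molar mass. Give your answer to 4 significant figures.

Using Graham's law: rate_X/rate_H₂O = √(M_H₂O/M_X).
0.370 = √(18.02/M_X)
M_X = 18.02 / 0.370² = 18.02 / 0.1369 = 131.6 g/mol

131.6 g/mol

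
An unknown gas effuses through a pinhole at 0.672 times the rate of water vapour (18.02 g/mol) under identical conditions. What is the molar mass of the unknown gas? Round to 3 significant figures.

Graham's law gives rate_X/rate_H₂O = √(M_H₂O/M_X).
0.672 = √(18.02/M_X)
M_X = 18.02 / 0.672² = 18.02 / 0.4516 = 39.9 g/mol

39.9 g/mol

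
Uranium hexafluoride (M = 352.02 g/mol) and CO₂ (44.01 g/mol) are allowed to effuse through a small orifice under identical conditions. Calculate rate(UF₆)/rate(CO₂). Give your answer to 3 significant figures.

0.354

By Graham's law, rate_UF₆/rate_CO₂ = √(M_CO₂/M_UF₆) = √(44.01/352.02) = √0.1250 = 0.354.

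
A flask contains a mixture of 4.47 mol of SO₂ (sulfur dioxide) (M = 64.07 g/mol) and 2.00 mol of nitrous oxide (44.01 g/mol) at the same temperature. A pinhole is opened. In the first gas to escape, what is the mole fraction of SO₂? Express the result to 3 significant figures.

0.649

Each component's effusion rate ∝ (its partial pressure)·(1/√M) ∝ n_i/√M_i.
x_SO₂(eff) = (n_SO₂/√M_SO₂) / (n_SO₂/√M_SO₂ + n_N₂O/√M_N₂O)
= (4.47/√64.07) / (4.47/√64.07 + 2.00/√44.01) = 0.5584/(0.5584 + 0.3015) = 0.649.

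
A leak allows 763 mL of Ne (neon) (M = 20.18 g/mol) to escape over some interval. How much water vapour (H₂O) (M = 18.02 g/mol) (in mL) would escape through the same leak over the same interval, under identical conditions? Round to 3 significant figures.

807 mL

By Graham's law, rate_H₂O/rate_Ne = √(M_Ne/M_H₂O) = √(20.18/18.02) = √1.120 = 1.058.
So the volume for H₂O is 763 × 1.058 = 807 mL.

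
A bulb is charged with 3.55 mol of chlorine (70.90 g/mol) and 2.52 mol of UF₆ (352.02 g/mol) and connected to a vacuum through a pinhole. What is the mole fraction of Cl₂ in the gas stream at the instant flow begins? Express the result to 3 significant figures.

Each component's effusion rate ∝ (its partial pressure)·(1/√M) ∝ n_i/√M_i.
x_Cl₂(eff) = (n_Cl₂/√M_Cl₂) / (n_Cl₂/√M_Cl₂ + n_UF₆/√M_UF₆)
= (3.55/√70.90) / (3.55/√70.90 + 2.52/√352.02) = 0.4216/(0.4216 + 0.1343) = 0.758.

0.758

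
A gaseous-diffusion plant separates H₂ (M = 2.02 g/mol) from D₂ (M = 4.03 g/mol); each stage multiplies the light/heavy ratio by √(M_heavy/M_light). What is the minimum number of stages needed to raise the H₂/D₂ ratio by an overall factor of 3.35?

Per stage α = (4.03/2.02)^(1/2) = 1.99505^0.5, giving ln α = 0.3453.
Need α^N ≥ 3.35 ⇒ N ≥ ln(3.35) / ln α = 1.209 / 0.3453 = 3.50.
Rounding up, N = 4 stages.

4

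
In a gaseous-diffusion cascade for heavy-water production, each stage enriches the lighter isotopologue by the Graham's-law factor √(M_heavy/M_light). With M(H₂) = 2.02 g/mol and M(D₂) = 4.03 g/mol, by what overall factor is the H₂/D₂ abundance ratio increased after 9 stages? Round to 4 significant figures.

The single-stage factor is √(M_heavy/M_light), so 9 stages give [√(4.03/2.02)]^9 = (4.03/2.02)^(9/2).
= 1.99505^(9/2) = 22.38.

22.38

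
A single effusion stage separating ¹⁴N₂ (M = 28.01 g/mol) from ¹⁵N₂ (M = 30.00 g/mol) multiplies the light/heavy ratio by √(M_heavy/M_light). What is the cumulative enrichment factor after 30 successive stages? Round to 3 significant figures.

2.80

Overall factor = α^30 with α = √(30.00/28.01), i.e. (30.00/28.01)^(30/2).
= 1.07105^15 = 2.80.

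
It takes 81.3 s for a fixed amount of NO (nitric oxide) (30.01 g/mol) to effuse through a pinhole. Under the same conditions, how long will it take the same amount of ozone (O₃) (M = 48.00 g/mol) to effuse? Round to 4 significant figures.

102.8 s

Graham's law gives t_O₃/t_NO = √(M_O₃/M_NO) = √(48.00/30.01) = √1.599 = 1.265.
So the time for O₃ is 81.3 × 1.265 = 102.8 s.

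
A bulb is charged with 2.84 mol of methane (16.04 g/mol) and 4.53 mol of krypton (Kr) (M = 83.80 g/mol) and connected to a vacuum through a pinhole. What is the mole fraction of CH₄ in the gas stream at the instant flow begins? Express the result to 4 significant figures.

0.5890

Each component's effusion rate ∝ (its partial pressure)·(1/√M) ∝ n_i/√M_i.
Mole fraction of CH₄ in the effusate = (n_CH₄/√M_CH₄) / (n_CH₄/√M_CH₄ + n_Kr/√M_Kr)
= (2.84/√16.04) / (2.84/√16.04 + 4.53/√83.80) = 0.7091/(0.7091 + 0.4949) = 0.5890.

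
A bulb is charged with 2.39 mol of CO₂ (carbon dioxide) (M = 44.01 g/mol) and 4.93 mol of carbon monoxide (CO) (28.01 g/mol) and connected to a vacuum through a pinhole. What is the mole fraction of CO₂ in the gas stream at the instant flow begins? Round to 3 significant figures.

Each component's effusion rate ∝ (its partial pressure)·(1/√M) ∝ n_i/√M_i.
Mole fraction of CO₂ in the effusate = (n_CO₂/√M_CO₂) / (n_CO₂/√M_CO₂ + n_CO/√M_CO)
= (2.39/√44.01) / (2.39/√44.01 + 4.93/√28.01) = 0.3603/(0.3603 + 0.9315) = 0.279.

0.279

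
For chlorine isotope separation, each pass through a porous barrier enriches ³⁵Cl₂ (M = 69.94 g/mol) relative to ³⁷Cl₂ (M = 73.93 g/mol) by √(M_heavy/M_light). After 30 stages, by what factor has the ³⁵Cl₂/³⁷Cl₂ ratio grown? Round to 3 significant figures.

The single-stage factor is √(M_heavy/M_light), so 30 stages give [√(73.93/69.94)]^30 = (73.93/69.94)^(30/2).
= 1.05705^15 = 2.30.

2.30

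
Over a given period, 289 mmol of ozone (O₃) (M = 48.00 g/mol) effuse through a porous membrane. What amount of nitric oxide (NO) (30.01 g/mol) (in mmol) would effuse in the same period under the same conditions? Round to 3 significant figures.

Graham's law gives rate_NO/rate_O₃ = √(M_O₃/M_NO) = √(48.00/30.01) = √1.599 = 1.265.
So the amount for NO is 289 × 1.265 = 365 mmol.

365 mmol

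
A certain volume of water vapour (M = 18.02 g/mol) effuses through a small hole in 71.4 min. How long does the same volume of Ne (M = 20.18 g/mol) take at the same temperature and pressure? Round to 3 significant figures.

75.6 min

From Graham's law, t_Ne/t_H₂O = √(M_Ne/M_H₂O) = √(20.18/18.02) = √1.120 = 1.058.
So the time for Ne is 71.4 × 1.058 = 75.6 min.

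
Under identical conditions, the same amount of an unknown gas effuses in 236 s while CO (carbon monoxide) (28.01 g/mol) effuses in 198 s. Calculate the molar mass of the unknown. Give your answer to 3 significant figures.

From Graham's law, t_X/t_CO = √(M_X/M_CO).
236/198 = 1.192 = √(M_X/28.01)
M_X = 28.01 × 1.192² = 28.01 × 1.421 = 39.8 g/mol

39.8 g/mol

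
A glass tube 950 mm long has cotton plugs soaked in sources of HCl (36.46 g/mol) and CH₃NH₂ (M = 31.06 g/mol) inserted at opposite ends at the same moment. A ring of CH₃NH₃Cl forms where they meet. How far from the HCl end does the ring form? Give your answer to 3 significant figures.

456 mm

Distances travelled in equal time are proportional to diffusion rates, so d_HCl/d_CH₃NH₂ = √(M_CH₃NH₂/M_HCl) = √(31.06/36.46) = 0.9230.
With d_HCl + d_CH₃NH₂ = 950 mm, d_CH₃NH₂ = 950/(1 + 0.9230) = 494.0 mm.
d_HCl = 950 − 494.0 = 456 mm.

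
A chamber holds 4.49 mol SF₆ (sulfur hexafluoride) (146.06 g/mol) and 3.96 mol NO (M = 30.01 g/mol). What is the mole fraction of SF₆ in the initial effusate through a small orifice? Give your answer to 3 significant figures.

Each component's effusion rate ∝ (its partial pressure)·(1/√M) ∝ n_i/√M_i.
Mole fraction of SF₆ in the effusate = (n_SF₆/√M_SF₆) / (n_SF₆/√M_SF₆ + n_NO/√M_NO)
= (4.49/√146.06) / (4.49/√146.06 + 3.96/√30.01) = 0.3715/(0.3715 + 0.7229) = 0.339.

0.339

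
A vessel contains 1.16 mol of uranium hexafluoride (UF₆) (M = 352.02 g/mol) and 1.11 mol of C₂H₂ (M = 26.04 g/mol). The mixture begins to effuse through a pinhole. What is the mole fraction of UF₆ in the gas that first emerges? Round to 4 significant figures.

0.2213

The effusion rate of species i is ∝ p_i/√M_i ∝ n_i/√M_i.
Mole fraction of UF₆ in the effusate = (n_UF₆/√M_UF₆) / (n_UF₆/√M_UF₆ + n_C₂H₂/√M_C₂H₂)
= (1.16/√352.02) / (1.16/√352.02 + 1.11/√26.04) = 0.06183/(0.06183 + 0.2175) = 0.2213.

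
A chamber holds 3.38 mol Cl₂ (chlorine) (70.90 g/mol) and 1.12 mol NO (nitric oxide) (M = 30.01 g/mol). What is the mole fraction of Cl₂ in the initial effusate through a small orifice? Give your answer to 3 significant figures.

The effusion rate of species i is ∝ p_i/√M_i ∝ n_i/√M_i.
Mole fraction of Cl₂ in the effusate = (n_Cl₂/√M_Cl₂) / (n_Cl₂/√M_Cl₂ + n_NO/√M_NO)
= (3.38/√70.90) / (3.38/√70.90 + 1.12/√30.01) = 0.4014/(0.4014 + 0.2044) = 0.663.

0.663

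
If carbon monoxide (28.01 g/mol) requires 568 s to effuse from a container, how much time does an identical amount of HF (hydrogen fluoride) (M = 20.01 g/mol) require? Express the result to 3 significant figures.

480 s

From Graham's law, t_HF/t_CO = √(M_HF/M_CO) = √(20.01/28.01) = √0.7144 = 0.8452.
So the time for HF is 568 × 0.8452 = 480 s.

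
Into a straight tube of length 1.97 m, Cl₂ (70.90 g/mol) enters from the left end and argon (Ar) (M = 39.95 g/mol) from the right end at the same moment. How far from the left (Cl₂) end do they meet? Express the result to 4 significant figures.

Graham's law gives d_Cl₂/d_Ar = rate_Cl₂/rate_Ar = √(M_Ar/M_Cl₂) = √(39.95/70.90) = 0.7506.
With d_Cl₂ + d_Ar = 1.97 m, d_Ar = 1.97/(1 + 0.7506) = 1.125 m.
d_Cl₂ = 1.97 − 1.125 = 0.8447 m.

0.8447 m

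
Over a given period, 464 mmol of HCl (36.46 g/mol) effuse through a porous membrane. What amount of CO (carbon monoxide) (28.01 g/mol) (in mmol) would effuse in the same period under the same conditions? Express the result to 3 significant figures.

From Graham's law, rate_CO/rate_HCl = √(M_HCl/M_CO) = √(36.46/28.01) = √1.302 = 1.141.
So the amount for CO is 464 × 1.141 = 529 mmol.

529 mmol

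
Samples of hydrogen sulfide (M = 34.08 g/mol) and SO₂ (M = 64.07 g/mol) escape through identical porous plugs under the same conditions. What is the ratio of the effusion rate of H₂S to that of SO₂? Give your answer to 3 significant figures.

Using Graham's law: rate_H₂S/rate_SO₂ = √(M_SO₂/M_H₂S) = √(64.07/34.08) = √1.880 = 1.37.

1.37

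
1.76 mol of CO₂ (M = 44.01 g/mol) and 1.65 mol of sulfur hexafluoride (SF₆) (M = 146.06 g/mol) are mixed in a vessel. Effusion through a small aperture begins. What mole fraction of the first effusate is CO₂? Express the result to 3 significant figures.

0.660

The effusion rate of species i is ∝ p_i/√M_i ∝ n_i/√M_i.
Mole fraction of CO₂ in the effusate = (n_CO₂/√M_CO₂) / (n_CO₂/√M_CO₂ + n_SF₆/√M_SF₆)
= (1.76/√44.01) / (1.76/√44.01 + 1.65/√146.06) = 0.2653/(0.2653 + 0.1365) = 0.660.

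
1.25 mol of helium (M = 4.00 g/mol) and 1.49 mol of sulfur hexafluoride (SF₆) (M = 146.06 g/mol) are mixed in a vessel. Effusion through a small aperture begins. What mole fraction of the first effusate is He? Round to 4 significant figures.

The effusion rate of species i is ∝ p_i/√M_i ∝ n_i/√M_i.
Mole fraction of He in the effusate = (n_He/√M_He) / (n_He/√M_He + n_SF₆/√M_SF₆)
= (1.25/√4.00) / (1.25/√4.00 + 1.49/√146.06) = 0.6250/(0.6250 + 0.1233) = 0.8352.

0.8352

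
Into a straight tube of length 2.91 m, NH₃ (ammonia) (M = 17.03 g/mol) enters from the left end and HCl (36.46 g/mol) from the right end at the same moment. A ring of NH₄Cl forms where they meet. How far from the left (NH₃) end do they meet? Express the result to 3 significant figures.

1.73 m

Distances travelled in equal time are proportional to diffusion rates, so d_NH₃/d_HCl = √(M_HCl/M_NH₃) = √(36.46/17.03) = 1.463.
With d_NH₃ + d_HCl = 2.91 m, d_HCl = 2.91/(1 + 1.463) = 1.181 m.
d_NH₃ = 2.91 − 1.181 = 1.73 m.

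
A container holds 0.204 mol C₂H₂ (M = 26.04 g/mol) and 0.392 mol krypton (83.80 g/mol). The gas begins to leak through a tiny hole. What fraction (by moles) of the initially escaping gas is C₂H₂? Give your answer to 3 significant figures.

Rate_i ∝ x_i/√M_i (Graham's law weighted by mole fraction), so the effusate composition follows n_i/√M_i.
Mole fraction of C₂H₂ in the effusate = (n_C₂H₂/√M_C₂H₂) / (n_C₂H₂/√M_C₂H₂ + n_Kr/√M_Kr)
= (0.204/√26.04) / (0.204/√26.04 + 0.392/√83.80) = 0.03998/(0.03998 + 0.04282) = 0.483.

0.483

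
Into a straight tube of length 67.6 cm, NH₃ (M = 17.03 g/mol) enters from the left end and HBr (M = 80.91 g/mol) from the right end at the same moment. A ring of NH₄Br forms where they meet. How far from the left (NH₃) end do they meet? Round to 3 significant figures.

Distances travelled in equal time are proportional to diffusion rates, so d_NH₃/d_HBr = √(M_HBr/M_NH₃) = √(80.91/17.03) = 2.180.
With d_NH₃ + d_HBr = 67.6 cm, d_HBr = 67.6/(1 + 2.180) = 21.26 cm.
d_NH₃ = 67.6 − 21.26 = 46.3 cm.

46.3 cm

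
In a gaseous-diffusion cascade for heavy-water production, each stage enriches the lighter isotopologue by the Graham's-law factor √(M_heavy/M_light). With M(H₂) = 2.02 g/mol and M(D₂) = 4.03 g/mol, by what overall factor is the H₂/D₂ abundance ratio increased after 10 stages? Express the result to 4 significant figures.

31.61

After 10 stages the ratio has grown by (√(4.03/2.02))^10 = (4.03/2.02)^(10/2).
= 1.99505^5 = 31.61.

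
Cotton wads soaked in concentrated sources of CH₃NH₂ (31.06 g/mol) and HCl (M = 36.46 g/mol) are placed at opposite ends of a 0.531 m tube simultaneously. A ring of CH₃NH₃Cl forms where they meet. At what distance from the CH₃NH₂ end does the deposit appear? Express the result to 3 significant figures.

In equal time, each gas travels a distance ∝ its rate ∝ 1/√M, so d_CH₃NH₂/d_HCl = √(M_HCl/M_CH₃NH₂) = √(36.46/31.06) = 1.083.
With d_CH₃NH₂ + d_HCl = 0.531 m, d_HCl = 0.531/(1 + 1.083) = 0.2549 m.
d_CH₃NH₂ = 0.531 − 0.2549 = 0.276 m.

0.276 m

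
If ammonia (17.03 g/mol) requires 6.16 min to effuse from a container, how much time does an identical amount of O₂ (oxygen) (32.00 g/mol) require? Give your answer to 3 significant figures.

8.44 min

By Graham's law, t_O₂/t_NH₃ = √(M_O₂/M_NH₃) = √(32.00/17.03) = √1.879 = 1.371.
So the time for O₂ is 6.16 × 1.371 = 8.44 min.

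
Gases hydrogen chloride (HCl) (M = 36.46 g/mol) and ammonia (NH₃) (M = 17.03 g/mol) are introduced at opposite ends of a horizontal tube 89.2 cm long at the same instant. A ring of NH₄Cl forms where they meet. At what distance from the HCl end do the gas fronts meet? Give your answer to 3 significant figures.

In equal time, each gas travels a distance ∝ its rate ∝ 1/√M, so d_HCl/d_NH₃ = √(M_NH₃/M_HCl) = √(17.03/36.46) = 0.6834.
With d_HCl + d_NH₃ = 89.2 cm, d_NH₃ = 89.2/(1 + 0.6834) = 52.99 cm.
d_HCl = 89.2 − 52.99 = 36.2 cm.

36.2 cm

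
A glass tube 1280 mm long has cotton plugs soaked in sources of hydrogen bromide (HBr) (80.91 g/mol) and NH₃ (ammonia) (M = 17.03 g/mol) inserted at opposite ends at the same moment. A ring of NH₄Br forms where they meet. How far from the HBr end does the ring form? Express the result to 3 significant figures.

403 mm

In equal time, each gas travels a distance ∝ its rate ∝ 1/√M, so d_HBr/d_NH₃ = √(M_NH₃/M_HBr) = √(17.03/80.91) = 0.4588.
With d_HBr + d_NH₃ = 1280 mm, d_NH₃ = 1280/(1 + 0.4588) = 877.4 mm.
d_HBr = 1280 − 877.4 = 403 mm.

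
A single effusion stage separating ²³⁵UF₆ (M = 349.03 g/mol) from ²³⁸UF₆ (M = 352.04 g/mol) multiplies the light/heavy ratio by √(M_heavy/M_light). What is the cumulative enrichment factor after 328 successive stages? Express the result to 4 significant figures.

The single-stage factor is √(M_heavy/M_light), so 328 stages give [√(352.04/349.03)]^328 = (352.04/349.03)^(328/2).
= 1.00862^164 = 4.089.

4.089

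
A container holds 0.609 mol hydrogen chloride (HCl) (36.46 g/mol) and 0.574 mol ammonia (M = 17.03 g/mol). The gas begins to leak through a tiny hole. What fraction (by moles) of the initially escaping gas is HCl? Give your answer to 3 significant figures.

Each component's effusion rate ∝ (its partial pressure)·(1/√M) ∝ n_i/√M_i.
So x_HCl in the escaping gas = (n_HCl/√M_HCl) / Σ(n_i/√M_i)
= (0.609/√36.46) / (0.609/√36.46 + 0.574/√17.03) = 0.1009/(0.1009 + 0.1391) = 0.420.

0.420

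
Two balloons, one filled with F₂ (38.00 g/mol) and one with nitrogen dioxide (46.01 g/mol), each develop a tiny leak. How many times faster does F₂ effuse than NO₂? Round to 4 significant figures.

1.100

By Graham's law, rate_F₂/rate_NO₂ = √(M_NO₂/M_F₂) = √(46.01/38.00) = √1.211 = 1.100.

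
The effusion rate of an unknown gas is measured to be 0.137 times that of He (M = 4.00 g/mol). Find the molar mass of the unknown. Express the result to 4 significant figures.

From Graham's law, rate_X/rate_He = √(M_He/M_X).
0.137 = √(4.00/M_X)
M_X = 4.00 / 0.137² = 4.00 / 0.01877 = 213.1 g/mol

213.1 g/mol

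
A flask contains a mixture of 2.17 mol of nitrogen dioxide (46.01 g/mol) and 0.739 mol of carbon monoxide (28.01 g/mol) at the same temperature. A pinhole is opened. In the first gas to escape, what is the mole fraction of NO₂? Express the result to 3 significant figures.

Rate_i ∝ x_i/√M_i (Graham's law weighted by mole fraction), so the effusate composition follows n_i/√M_i.
So x_NO₂ in the escaping gas = (n_NO₂/√M_NO₂) / Σ(n_i/√M_i)
= (2.17/√46.01) / (2.17/√46.01 + 0.739/√28.01) = 0.3199/(0.3199 + 0.1396) = 0.696.

0.696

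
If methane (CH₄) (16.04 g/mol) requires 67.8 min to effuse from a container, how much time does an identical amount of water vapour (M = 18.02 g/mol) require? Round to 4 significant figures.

71.86 min

By Graham's law, t_H₂O/t_CH₄ = √(M_H₂O/M_CH₄) = √(18.02/16.04) = √1.123 = 1.060.
So the time for H₂O is 67.8 × 1.060 = 71.86 min.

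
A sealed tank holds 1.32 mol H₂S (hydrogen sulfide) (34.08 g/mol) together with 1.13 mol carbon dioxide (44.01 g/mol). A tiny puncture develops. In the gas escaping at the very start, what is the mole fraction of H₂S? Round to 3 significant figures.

Effusion rate of each component ∝ n_i/√M_i (partial pressure × 1/√M).
So x_H₂S in the escaping gas = (n_H₂S/√M_H₂S) / Σ(n_i/√M_i)
= (1.32/√34.08) / (1.32/√34.08 + 1.13/√44.01) = 0.2261/(0.2261 + 0.1703) = 0.570.

0.570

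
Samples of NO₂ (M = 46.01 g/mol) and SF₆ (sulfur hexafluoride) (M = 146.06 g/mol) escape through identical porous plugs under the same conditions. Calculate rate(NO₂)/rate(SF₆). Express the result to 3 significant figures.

1.78

Using Graham's law: rate_NO₂/rate_SF₆ = √(M_SF₆/M_NO₂) = √(146.06/46.01) = √3.175 = 1.78.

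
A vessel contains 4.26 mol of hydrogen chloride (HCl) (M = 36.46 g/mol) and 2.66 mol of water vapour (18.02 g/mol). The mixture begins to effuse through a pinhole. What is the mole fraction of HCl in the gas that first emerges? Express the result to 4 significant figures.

0.5296

Effusion rate of each component ∝ n_i/√M_i (partial pressure × 1/√M).
x_HCl(eff) = (n_HCl/√M_HCl) / (n_HCl/√M_HCl + n_H₂O/√M_H₂O)
= (4.26/√36.46) / (4.26/√36.46 + 2.66/√18.02) = 0.7055/(0.7055 + 0.6266) = 0.5296.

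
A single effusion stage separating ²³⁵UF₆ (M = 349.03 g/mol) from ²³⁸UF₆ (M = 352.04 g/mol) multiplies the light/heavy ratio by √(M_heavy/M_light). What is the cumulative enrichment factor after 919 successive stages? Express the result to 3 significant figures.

51.7

The single-stage factor is √(M_heavy/M_light), so 919 stages give [√(352.04/349.03)]^919 = (352.04/349.03)^(919/2).
= 1.00862^(919/2) = 51.7.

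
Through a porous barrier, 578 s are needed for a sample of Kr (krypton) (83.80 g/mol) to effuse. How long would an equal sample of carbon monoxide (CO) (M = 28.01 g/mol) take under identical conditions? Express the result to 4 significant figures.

334.2 s

Since effusion rate ∝ 1/√M, t_CO/t_Kr = √(M_CO/M_Kr) = √(28.01/83.80) = √0.3342 = 0.5781.
So the time for CO is 578 × 0.5781 = 334.2 s.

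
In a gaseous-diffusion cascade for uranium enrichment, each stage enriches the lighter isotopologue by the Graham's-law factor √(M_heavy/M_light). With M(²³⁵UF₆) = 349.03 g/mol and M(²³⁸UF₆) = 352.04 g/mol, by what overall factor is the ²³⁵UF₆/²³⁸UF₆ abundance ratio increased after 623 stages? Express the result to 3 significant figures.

After 623 stages the ratio has grown by (√(352.04/349.03))^623 = (352.04/349.03)^(623/2).
= 1.00862^(623/2) = 14.5.

14.5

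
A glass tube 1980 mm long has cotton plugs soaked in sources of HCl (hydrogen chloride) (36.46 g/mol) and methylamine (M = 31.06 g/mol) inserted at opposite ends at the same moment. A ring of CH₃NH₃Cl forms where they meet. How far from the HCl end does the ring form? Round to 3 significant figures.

950 mm

In equal time, each gas travels a distance ∝ its rate ∝ 1/√M, so d_HCl/d_CH₃NH₂ = √(M_CH₃NH₂/M_HCl) = √(31.06/36.46) = 0.9230.
With d_HCl + d_CH₃NH₂ = 1980 mm, d_CH₃NH₂ = 1980/(1 + 0.9230) = 1030 mm.
d_HCl = 1980 − 1030 = 950 mm.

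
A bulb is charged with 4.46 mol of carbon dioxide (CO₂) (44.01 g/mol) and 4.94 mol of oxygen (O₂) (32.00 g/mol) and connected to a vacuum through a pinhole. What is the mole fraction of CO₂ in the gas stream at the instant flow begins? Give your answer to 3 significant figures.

Effusion rate of each component ∝ n_i/√M_i (partial pressure × 1/√M).
Mole fraction of CO₂ in the effusate = (n_CO₂/√M_CO₂) / (n_CO₂/√M_CO₂ + n_O₂/√M_O₂)
= (4.46/√44.01) / (4.46/√44.01 + 4.94/√32.00) = 0.6723/(0.6723 + 0.8733) = 0.435.

0.435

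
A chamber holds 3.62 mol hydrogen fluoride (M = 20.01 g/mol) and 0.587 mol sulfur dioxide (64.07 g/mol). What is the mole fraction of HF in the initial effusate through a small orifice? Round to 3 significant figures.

Each component's effusion rate ∝ (its partial pressure)·(1/√M) ∝ n_i/√M_i.
Mole fraction of HF in the effusate = (n_HF/√M_HF) / (n_HF/√M_HF + n_SO₂/√M_SO₂)
= (3.62/√20.01) / (3.62/√20.01 + 0.587/√64.07) = 0.8093/(0.8093 + 0.07333) = 0.917.

0.917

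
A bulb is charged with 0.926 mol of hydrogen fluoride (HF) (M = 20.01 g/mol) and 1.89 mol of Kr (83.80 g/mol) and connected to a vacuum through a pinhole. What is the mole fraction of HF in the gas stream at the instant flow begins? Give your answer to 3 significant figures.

0.501

Each component's effusion rate ∝ (its partial pressure)·(1/√M) ∝ n_i/√M_i.
So x_HF in the escaping gas = (n_HF/√M_HF) / Σ(n_i/√M_i)
= (0.926/√20.01) / (0.926/√20.01 + 1.89/√83.80) = 0.2070/(0.2070 + 0.2065) = 0.501.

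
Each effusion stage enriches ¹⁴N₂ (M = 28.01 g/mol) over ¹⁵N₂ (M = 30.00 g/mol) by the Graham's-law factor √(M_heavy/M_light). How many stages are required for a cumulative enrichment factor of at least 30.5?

Per stage α = (30.00/28.01)^(1/2) = 1.07105^0.5, giving ln α = 0.03432.
Need α^N ≥ 30.5 ⇒ N ≥ ln(30.5) / ln α = 3.418 / 0.03432 = 99.59.
So at least 100 stages are needed.

100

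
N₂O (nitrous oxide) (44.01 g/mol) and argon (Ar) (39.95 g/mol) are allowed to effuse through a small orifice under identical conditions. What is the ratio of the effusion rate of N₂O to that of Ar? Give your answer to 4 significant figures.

Graham's law gives rate_N₂O/rate_Ar = √(M_Ar/M_N₂O) = √(39.95/44.01) = √0.9077 = 0.9528.

0.9528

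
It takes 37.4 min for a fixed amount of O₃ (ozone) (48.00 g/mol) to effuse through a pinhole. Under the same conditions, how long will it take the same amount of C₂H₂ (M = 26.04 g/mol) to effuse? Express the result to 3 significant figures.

Graham's law gives t_C₂H₂/t_O₃ = √(M_C₂H₂/M_O₃) = √(26.04/48.00) = √0.5425 = 0.7365.
So the time for C₂H₂ is 37.4 × 0.7365 = 27.5 min.

27.5 min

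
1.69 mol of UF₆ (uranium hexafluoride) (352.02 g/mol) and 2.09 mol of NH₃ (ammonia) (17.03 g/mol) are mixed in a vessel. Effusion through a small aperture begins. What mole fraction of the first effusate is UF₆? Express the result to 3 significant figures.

0.151

The effusion rate of species i is ∝ p_i/√M_i ∝ n_i/√M_i.
x_UF₆(eff) = (n_UF₆/√M_UF₆) / (n_UF₆/√M_UF₆ + n_NH₃/√M_NH₃)
= (1.69/√352.02) / (1.69/√352.02 + 2.09/√17.03) = 0.09007/(0.09007 + 0.5065) = 0.151.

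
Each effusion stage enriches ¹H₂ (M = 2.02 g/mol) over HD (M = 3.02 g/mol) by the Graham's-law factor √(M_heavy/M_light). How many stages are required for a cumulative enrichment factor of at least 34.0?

18

With α = √(3.02/2.02) per stage, ln α = ½ ln(1.49505) = 0.2011.
Need α^N ≥ 34.0 ⇒ N ≥ ln(34.0) / ln α = 3.526 / 0.2011 = 17.54.
Rounding up, N = 18 stages.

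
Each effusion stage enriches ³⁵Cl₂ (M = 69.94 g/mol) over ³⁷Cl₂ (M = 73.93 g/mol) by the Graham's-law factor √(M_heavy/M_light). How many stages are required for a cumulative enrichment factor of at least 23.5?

114

Single-stage factor α = √(73.93/69.94), so ln α = ½ ln(1.05705) = 0.02774.
Need α^N ≥ 23.5 ⇒ N ≥ ln(23.5) / ln α = 3.157 / 0.02774 = 113.80.
Rounding up, N = 114 stages.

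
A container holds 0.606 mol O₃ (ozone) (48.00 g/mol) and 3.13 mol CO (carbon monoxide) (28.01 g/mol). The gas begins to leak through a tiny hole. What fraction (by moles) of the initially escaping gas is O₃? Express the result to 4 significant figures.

Rate_i ∝ x_i/√M_i (Graham's law weighted by mole fraction), so the effusate composition follows n_i/√M_i.
Mole fraction of O₃ in the effusate = (n_O₃/√M_O₃) / (n_O₃/√M_O₃ + n_CO/√M_CO)
= (0.606/√48.00) / (0.606/√48.00 + 3.13/√28.01) = 0.08747/(0.08747 + 0.5914) = 0.1288.

0.1288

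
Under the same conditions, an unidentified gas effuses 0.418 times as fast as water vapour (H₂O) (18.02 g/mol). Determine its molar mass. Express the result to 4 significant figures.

103.1 g/mol

Using Graham's law: rate_X/rate_H₂O = √(M_H₂O/M_X).
0.418 = √(18.02/M_X)
M_X = 18.02 / 0.418² = 18.02 / 0.1747 = 103.1 g/mol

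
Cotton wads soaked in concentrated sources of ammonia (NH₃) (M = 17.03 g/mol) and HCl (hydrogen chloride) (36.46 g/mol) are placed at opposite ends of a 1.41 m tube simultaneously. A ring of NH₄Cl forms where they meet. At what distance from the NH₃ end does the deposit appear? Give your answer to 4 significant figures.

0.8376 m

Distances travelled in equal time are proportional to diffusion rates, so d_NH₃/d_HCl = √(M_HCl/M_NH₃) = √(36.46/17.03) = 1.463.
With d_NH₃ + d_HCl = 1.41 m, d_HCl = 1.41/(1 + 1.463) = 0.5724 m.
d_NH₃ = 1.41 − 0.5724 = 0.8376 m.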